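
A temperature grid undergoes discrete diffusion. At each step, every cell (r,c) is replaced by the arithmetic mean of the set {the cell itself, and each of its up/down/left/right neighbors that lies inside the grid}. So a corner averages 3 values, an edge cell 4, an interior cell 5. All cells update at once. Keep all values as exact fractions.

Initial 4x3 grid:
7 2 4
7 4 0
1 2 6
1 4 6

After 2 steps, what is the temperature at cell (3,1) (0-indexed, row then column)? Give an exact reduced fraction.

Answer: 839/240

Derivation:
Step 1: cell (3,1) = 13/4
Step 2: cell (3,1) = 839/240
Full grid after step 2:
  43/9 175/48 13/4
  95/24 189/50 3
  129/40 159/50 59/15
  8/3 839/240 145/36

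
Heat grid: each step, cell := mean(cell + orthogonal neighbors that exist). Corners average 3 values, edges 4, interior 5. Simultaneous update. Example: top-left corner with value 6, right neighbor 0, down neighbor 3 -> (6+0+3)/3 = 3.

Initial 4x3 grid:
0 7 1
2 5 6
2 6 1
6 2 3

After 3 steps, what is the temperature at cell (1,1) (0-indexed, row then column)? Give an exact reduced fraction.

Step 1: cell (1,1) = 26/5
Step 2: cell (1,1) = 343/100
Step 3: cell (1,1) = 23377/6000
Full grid after step 3:
  419/120 50453/14400 4331/1080
  7843/2400 23377/6000 26179/7200
  26639/7200 20477/6000 8963/2400
  3691/1080 52573/14400 389/120

Answer: 23377/6000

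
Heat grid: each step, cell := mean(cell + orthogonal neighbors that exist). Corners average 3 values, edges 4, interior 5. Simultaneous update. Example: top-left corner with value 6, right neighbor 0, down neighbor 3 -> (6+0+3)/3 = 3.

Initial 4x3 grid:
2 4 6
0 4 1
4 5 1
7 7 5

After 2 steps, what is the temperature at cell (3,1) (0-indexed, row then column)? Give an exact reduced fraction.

Step 1: cell (3,1) = 6
Step 2: cell (3,1) = 77/15
Full grid after step 2:
  17/6 187/60 32/9
  113/40 33/10 187/60
  167/40 4 109/30
  16/3 77/15 40/9

Answer: 77/15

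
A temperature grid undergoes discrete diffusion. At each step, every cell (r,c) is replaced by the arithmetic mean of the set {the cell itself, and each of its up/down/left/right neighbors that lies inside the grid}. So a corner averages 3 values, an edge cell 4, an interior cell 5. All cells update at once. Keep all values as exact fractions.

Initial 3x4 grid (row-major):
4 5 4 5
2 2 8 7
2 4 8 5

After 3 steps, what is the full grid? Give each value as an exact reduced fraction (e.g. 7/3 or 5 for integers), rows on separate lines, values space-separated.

After step 1:
  11/3 15/4 11/2 16/3
  5/2 21/5 29/5 25/4
  8/3 4 25/4 20/3
After step 2:
  119/36 1027/240 1223/240 205/36
  391/120 81/20 28/5 481/80
  55/18 1027/240 1363/240 115/18
After step 3:
  7807/2160 6023/1440 7441/1440 6049/1080
  4921/1440 322/75 423/80 5687/960
  7627/2160 6143/1440 7901/1440 6509/1080

Answer: 7807/2160 6023/1440 7441/1440 6049/1080
4921/1440 322/75 423/80 5687/960
7627/2160 6143/1440 7901/1440 6509/1080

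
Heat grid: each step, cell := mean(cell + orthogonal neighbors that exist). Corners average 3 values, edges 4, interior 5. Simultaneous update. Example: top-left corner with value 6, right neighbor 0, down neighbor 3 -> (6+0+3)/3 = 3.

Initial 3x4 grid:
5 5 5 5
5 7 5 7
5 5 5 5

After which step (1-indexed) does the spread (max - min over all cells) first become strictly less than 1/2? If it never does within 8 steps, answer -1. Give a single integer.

Answer: 2

Derivation:
Step 1: max=29/5, min=5, spread=4/5
Step 2: max=679/120, min=209/40, spread=13/30
  -> spread < 1/2 first at step 2
Step 3: max=2977/540, min=947/180, spread=34/135
Step 4: max=2373223/432000, min=762881/144000, spread=4229/21600
Step 5: max=21224693/3888000, min=6898771/1296000, spread=26419/194400
Step 6: max=8473752223/1555200000, min=2765560841/518400000, spread=1770697/15552000
Step 7: max=76058300393/13996800000, min=24954661231/4665600000, spread=11943167/139968000
Step 8: max=30391173278263/5598720000000, min=9992733695921/1866240000000, spread=825944381/11197440000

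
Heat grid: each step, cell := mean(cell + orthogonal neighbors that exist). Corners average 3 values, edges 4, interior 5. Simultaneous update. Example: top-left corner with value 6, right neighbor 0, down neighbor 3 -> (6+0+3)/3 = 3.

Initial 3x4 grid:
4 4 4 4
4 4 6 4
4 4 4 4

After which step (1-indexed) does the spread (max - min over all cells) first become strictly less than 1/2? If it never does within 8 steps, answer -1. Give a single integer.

Answer: 2

Derivation:
Step 1: max=9/2, min=4, spread=1/2
Step 2: max=223/50, min=4, spread=23/50
  -> spread < 1/2 first at step 2
Step 3: max=10411/2400, min=813/200, spread=131/480
Step 4: max=92951/21600, min=14791/3600, spread=841/4320
Step 5: max=37102051/8640000, min=2973373/720000, spread=56863/345600
Step 6: max=332574341/77760000, min=26909543/6480000, spread=386393/3110400
Step 7: max=132809723131/31104000000, min=10788358813/2592000000, spread=26795339/248832000
Step 8: max=7948775714129/1866240000000, min=649166149667/155520000000, spread=254051069/2985984000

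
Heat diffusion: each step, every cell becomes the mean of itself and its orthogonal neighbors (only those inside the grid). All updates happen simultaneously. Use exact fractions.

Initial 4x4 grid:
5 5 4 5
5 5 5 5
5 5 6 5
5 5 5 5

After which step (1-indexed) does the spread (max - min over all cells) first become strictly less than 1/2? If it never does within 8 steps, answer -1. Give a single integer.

Answer: 2

Derivation:
Step 1: max=21/4, min=14/3, spread=7/12
Step 2: max=259/50, min=115/24, spread=233/600
  -> spread < 1/2 first at step 2
Step 3: max=12343/2400, min=2099/432, spread=6137/21600
Step 4: max=55379/10800, min=317437/64800, spread=14837/64800
Step 5: max=330817/64800, min=7978459/1620000, spread=48661/270000
Step 6: max=49491893/9720000, min=96108043/19440000, spread=35503/240000
Step 7: max=1480649627/291600000, min=7226763343/1458000000, spread=7353533/60750000
Step 8: max=44328706229/8748000000, min=434557179269/87480000000, spread=2909961007/29160000000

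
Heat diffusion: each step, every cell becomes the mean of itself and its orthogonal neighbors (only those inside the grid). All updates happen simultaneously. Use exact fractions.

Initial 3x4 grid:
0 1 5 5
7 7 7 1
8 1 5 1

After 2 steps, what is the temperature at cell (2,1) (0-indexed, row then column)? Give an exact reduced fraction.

Answer: 1121/240

Derivation:
Step 1: cell (2,1) = 21/4
Step 2: cell (2,1) = 1121/240
Full grid after step 2:
  137/36 901/240 197/48 35/9
  181/40 118/25 211/50 29/8
  193/36 1121/240 193/48 28/9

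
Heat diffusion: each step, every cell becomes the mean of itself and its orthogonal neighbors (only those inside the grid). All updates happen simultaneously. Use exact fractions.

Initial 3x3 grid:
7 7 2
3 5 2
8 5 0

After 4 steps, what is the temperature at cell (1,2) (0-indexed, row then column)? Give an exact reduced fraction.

Answer: 366239/96000

Derivation:
Step 1: cell (1,2) = 9/4
Step 2: cell (1,2) = 253/80
Step 3: cell (1,2) = 5737/1600
Step 4: cell (1,2) = 366239/96000
Full grid after step 4:
  161207/32400 3896651/864000 260839/64800
  468989/96000 174943/40000 366239/96000
  613003/129600 1822013/432000 485053/129600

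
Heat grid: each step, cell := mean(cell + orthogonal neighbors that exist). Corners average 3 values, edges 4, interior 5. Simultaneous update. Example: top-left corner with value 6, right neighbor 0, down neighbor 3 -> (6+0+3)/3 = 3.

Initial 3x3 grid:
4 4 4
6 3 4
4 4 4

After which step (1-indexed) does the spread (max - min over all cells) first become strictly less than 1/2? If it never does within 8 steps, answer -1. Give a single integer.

Answer: 3

Derivation:
Step 1: max=14/3, min=15/4, spread=11/12
Step 2: max=1067/240, min=23/6, spread=49/80
Step 3: max=577/135, min=18713/4800, spread=16223/43200
  -> spread < 1/2 first at step 3
Step 4: max=3648683/864000, min=85879/21600, spread=213523/864000
Step 5: max=1012979/243000, min=69205417/17280000, spread=25457807/155520000
Step 6: max=12906264347/3110400000, min=104678837/25920000, spread=344803907/3110400000
Step 7: max=7220325697/1749600000, min=84002400851/20736000000, spread=42439400063/559872000000
Step 8: max=46115771094923/11197440000000, min=15174056875391/3732480000000, spread=3799043/71663616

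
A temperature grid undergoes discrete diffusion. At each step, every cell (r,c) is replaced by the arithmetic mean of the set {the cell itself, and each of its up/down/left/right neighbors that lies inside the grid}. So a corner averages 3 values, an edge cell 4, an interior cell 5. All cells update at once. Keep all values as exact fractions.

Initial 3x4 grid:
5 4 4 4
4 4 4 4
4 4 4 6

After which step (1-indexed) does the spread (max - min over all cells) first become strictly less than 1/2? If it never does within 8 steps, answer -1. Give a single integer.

Answer: 2

Derivation:
Step 1: max=14/3, min=4, spread=2/3
Step 2: max=41/9, min=65/16, spread=71/144
  -> spread < 1/2 first at step 2
Step 3: max=473/108, min=593/144, spread=113/432
Step 4: max=56057/12960, min=11923/2880, spread=4807/25920
Step 5: max=3328081/777600, min=43051853/10368000, spread=3967681/31104000
Step 6: max=198665639/46656000, min=387813923/93312000, spread=1903471/18662400
Step 7: max=11873440921/2799360000, min=23295916417/5598720000, spread=18038617/223948800
Step 8: max=710698942739/167961600000, min=1399298422403/335923200000, spread=883978523/13436928000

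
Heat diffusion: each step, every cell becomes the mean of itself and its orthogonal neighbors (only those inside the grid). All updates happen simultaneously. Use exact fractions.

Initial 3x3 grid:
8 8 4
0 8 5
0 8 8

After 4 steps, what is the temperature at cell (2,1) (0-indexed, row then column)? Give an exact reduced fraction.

Answer: 585149/108000

Derivation:
Step 1: cell (2,1) = 6
Step 2: cell (2,1) = 161/30
Step 3: cell (2,1) = 9817/1800
Step 4: cell (2,1) = 585149/108000
Full grid after step 4:
  174319/32400 411391/72000 786251/129600
  368891/72000 2019029/360000 5154067/864000
  40811/8100 585149/108000 253717/43200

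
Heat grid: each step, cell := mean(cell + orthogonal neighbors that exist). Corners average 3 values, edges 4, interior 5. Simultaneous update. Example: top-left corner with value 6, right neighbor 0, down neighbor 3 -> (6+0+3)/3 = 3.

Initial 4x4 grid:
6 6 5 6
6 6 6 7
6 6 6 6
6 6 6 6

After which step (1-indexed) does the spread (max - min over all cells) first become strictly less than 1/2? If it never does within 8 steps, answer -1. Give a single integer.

Step 1: max=25/4, min=23/4, spread=1/2
Step 2: max=49/8, min=47/8, spread=1/4
  -> spread < 1/2 first at step 2
Step 3: max=1463/240, min=1417/240, spread=23/120
Step 4: max=13103/2160, min=12817/2160, spread=143/1080
Step 5: max=392393/64800, min=385207/64800, spread=3593/32400
Step 6: max=11756003/1944000, min=11571997/1944000, spread=92003/972000
Step 7: max=352237913/58320000, min=347602087/58320000, spread=2317913/29160000
Step 8: max=10556164523/1749600000, min=10439035477/1749600000, spread=58564523/874800000

Answer: 2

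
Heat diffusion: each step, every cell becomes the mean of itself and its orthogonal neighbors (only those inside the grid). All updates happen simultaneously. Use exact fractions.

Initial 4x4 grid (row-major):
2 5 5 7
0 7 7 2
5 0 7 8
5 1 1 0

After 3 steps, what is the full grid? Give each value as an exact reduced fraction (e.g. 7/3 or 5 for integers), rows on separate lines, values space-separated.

After step 1:
  7/3 19/4 6 14/3
  7/2 19/5 28/5 6
  5/2 4 23/5 17/4
  11/3 7/4 9/4 3
After step 2:
  127/36 1013/240 1261/240 50/9
  91/30 433/100 26/5 1231/240
  41/12 333/100 207/50 357/80
  95/36 35/12 29/10 19/6
After step 3:
  7763/2160 31199/7200 7283/1440 2869/540
  12877/3600 24137/6000 1804/375 1465/288
  11177/3600 272/75 8013/2000 10139/2400
  323/108 10607/3600 3937/1200 2527/720

Answer: 7763/2160 31199/7200 7283/1440 2869/540
12877/3600 24137/6000 1804/375 1465/288
11177/3600 272/75 8013/2000 10139/2400
323/108 10607/3600 3937/1200 2527/720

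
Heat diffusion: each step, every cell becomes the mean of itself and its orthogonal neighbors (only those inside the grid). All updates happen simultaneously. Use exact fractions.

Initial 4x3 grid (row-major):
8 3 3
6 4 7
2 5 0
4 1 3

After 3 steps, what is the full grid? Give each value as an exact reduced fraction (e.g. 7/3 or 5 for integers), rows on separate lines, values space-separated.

Answer: 2147/432 10873/2400 1891/432
31699/7200 2181/500 27149/7200
27869/7200 19657/6000 24119/7200
3277/1080 43613/14400 2827/1080

Derivation:
After step 1:
  17/3 9/2 13/3
  5 5 7/2
  17/4 12/5 15/4
  7/3 13/4 4/3
After step 2:
  91/18 39/8 37/9
  239/48 102/25 199/48
  839/240 373/100 659/240
  59/18 559/240 25/9
After step 3:
  2147/432 10873/2400 1891/432
  31699/7200 2181/500 27149/7200
  27869/7200 19657/6000 24119/7200
  3277/1080 43613/14400 2827/1080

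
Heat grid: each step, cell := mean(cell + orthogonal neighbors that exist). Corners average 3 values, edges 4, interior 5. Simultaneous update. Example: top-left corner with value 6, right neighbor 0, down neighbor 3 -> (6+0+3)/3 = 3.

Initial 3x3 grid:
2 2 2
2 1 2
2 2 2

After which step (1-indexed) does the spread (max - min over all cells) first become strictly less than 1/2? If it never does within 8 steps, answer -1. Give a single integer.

Answer: 1

Derivation:
Step 1: max=2, min=7/4, spread=1/4
  -> spread < 1/2 first at step 1
Step 2: max=151/80, min=44/25, spread=51/400
Step 3: max=673/360, min=8777/4800, spread=589/14400
Step 4: max=534919/288000, min=55057/30000, spread=31859/1440000
Step 5: max=3335279/1800000, min=31868393/17280000, spread=751427/86400000
Step 6: max=1918536871/1036800000, min=199365313/108000000, spread=23149331/5184000000
Step 7: max=11985068111/6480000000, min=114933345737/62208000000, spread=616540643/311040000000
Step 8: max=6901027991239/3732480000000, min=718487546017/388800000000, spread=17737747379/18662400000000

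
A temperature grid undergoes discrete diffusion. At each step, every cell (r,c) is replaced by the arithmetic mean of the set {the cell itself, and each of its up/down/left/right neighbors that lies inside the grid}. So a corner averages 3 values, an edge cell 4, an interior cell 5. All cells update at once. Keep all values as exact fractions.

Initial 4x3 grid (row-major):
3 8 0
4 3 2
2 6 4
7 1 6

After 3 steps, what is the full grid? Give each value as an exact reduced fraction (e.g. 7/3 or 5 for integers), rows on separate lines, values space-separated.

After step 1:
  5 7/2 10/3
  3 23/5 9/4
  19/4 16/5 9/2
  10/3 5 11/3
After step 2:
  23/6 493/120 109/36
  347/80 331/100 881/240
  857/240 441/100 817/240
  157/36 19/5 79/18
After step 3:
  2947/720 25703/7200 7781/2160
  9031/2400 5951/1500 24143/7200
  30023/7200 3699/1000 28573/7200
  8447/2160 106/25 8347/2160

Answer: 2947/720 25703/7200 7781/2160
9031/2400 5951/1500 24143/7200
30023/7200 3699/1000 28573/7200
8447/2160 106/25 8347/2160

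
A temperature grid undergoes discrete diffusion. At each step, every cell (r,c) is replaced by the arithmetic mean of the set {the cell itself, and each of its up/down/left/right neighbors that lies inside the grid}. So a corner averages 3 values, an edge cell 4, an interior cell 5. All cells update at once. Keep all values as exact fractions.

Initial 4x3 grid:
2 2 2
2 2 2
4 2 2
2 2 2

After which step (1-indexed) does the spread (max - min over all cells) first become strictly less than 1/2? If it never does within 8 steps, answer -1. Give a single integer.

Answer: 3

Derivation:
Step 1: max=8/3, min=2, spread=2/3
Step 2: max=151/60, min=2, spread=31/60
Step 3: max=1291/540, min=2, spread=211/540
  -> spread < 1/2 first at step 3
Step 4: max=124897/54000, min=1847/900, spread=14077/54000
Step 5: max=1112407/486000, min=111683/54000, spread=5363/24300
Step 6: max=32900809/14580000, min=62869/30000, spread=93859/583200
Step 7: max=1959874481/874800000, min=102536467/48600000, spread=4568723/34992000
Step 8: max=116756435629/52488000000, min=3097618889/1458000000, spread=8387449/83980800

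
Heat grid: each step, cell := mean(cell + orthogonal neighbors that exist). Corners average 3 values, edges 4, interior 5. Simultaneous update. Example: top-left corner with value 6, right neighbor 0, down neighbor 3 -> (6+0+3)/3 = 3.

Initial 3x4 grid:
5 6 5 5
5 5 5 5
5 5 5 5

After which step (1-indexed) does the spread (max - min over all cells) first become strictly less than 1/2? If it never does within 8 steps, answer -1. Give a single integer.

Answer: 1

Derivation:
Step 1: max=16/3, min=5, spread=1/3
  -> spread < 1/2 first at step 1
Step 2: max=631/120, min=5, spread=31/120
Step 3: max=5611/1080, min=5, spread=211/1080
Step 4: max=556897/108000, min=9047/1800, spread=14077/108000
Step 5: max=5000407/972000, min=543683/108000, spread=5363/48600
Step 6: max=149540809/29160000, min=302869/60000, spread=93859/1166400
Step 7: max=8958274481/1749600000, min=491336467/97200000, spread=4568723/69984000
Step 8: max=536660435629/104976000000, min=14761618889/2916000000, spread=8387449/167961600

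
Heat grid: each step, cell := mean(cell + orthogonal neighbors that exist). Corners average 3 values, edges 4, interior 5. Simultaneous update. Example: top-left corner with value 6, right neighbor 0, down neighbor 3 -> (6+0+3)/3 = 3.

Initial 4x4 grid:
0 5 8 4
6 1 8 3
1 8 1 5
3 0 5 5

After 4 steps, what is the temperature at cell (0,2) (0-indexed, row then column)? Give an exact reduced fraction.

Step 1: cell (0,2) = 25/4
Step 2: cell (0,2) = 379/80
Step 3: cell (0,2) = 12119/2400
Step 4: cell (0,2) = 65641/14400
Full grid after step 4:
  48299/12960 936559/216000 65641/14400 107089/21600
  406367/108000 692881/180000 277703/60000 1315/288
  69443/21600 693269/180000 237011/60000 53389/12000
  214307/64800 143263/43200 285809/72000 3183/800

Answer: 65641/14400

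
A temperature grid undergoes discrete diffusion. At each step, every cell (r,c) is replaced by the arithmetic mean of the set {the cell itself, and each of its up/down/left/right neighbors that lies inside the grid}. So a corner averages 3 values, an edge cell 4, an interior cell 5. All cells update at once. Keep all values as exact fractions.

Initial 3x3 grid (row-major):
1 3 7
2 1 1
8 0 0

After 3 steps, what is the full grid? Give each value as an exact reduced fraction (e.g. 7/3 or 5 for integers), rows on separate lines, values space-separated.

Answer: 457/180 4741/1800 5329/2160
9307/3600 6643/3000 10651/4800
5129/2160 31253/14400 1927/1080

Derivation:
After step 1:
  2 3 11/3
  3 7/5 9/4
  10/3 9/4 1/3
After step 2:
  8/3 151/60 107/36
  73/30 119/50 153/80
  103/36 439/240 29/18
After step 3:
  457/180 4741/1800 5329/2160
  9307/3600 6643/3000 10651/4800
  5129/2160 31253/14400 1927/1080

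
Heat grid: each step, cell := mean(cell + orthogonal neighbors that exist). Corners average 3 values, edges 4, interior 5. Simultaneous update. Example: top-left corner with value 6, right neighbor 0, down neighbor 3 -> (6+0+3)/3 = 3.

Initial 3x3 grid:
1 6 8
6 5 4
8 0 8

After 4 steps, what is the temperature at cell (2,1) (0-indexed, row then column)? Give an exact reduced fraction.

Step 1: cell (2,1) = 21/4
Step 2: cell (2,1) = 1087/240
Step 3: cell (2,1) = 71309/14400
Step 4: cell (2,1) = 4193623/864000
Full grid after step 4:
  9946/2025 1078187/216000 225773/43200
  114743/24000 301021/60000 1463041/288000
  626219/129600 4193623/864000 36433/7200

Answer: 4193623/864000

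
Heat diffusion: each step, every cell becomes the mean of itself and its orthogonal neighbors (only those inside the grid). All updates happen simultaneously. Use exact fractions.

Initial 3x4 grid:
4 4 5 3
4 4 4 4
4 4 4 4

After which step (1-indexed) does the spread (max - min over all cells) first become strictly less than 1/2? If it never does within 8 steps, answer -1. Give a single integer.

Step 1: max=17/4, min=15/4, spread=1/2
Step 2: max=329/80, min=47/12, spread=47/240
  -> spread < 1/2 first at step 2
Step 3: max=9809/2400, min=18973/4800, spread=43/320
Step 4: max=87689/21600, min=171743/43200, spread=727/8640
Step 5: max=8744531/2160000, min=69003493/17280000, spread=63517/1152000
Step 6: max=78632711/19440000, min=621623963/155520000, spread=297509/6220800
Step 7: max=2355260087/583200000, min=37365715417/9331200000, spread=12737839/373248000
Step 8: max=70618884179/17496000000, min=2243357018603/559872000000, spread=131578201/4478976000

Answer: 2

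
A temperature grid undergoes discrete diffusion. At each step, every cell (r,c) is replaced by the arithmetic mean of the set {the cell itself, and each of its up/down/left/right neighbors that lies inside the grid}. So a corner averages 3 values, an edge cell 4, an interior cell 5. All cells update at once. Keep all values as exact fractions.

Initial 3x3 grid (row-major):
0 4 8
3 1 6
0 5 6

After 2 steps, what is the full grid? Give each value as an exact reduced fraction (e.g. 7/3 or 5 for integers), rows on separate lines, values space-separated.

After step 1:
  7/3 13/4 6
  1 19/5 21/4
  8/3 3 17/3
After step 2:
  79/36 923/240 29/6
  49/20 163/50 1243/240
  20/9 227/60 167/36

Answer: 79/36 923/240 29/6
49/20 163/50 1243/240
20/9 227/60 167/36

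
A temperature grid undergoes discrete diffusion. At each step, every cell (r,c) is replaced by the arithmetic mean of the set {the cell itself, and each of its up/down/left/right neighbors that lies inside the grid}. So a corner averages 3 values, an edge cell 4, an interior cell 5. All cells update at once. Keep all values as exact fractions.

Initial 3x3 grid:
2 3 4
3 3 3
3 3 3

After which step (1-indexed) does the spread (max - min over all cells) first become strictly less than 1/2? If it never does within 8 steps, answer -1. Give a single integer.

Answer: 2

Derivation:
Step 1: max=10/3, min=8/3, spread=2/3
Step 2: max=115/36, min=101/36, spread=7/18
  -> spread < 1/2 first at step 2
Step 3: max=1345/432, min=1247/432, spread=49/216
Step 4: max=21247/6912, min=20225/6912, spread=511/3456
Step 5: max=253141/82944, min=244523/82944, spread=4309/41472
Step 6: max=3022279/995328, min=2949689/995328, spread=36295/497664
Step 7: max=36137581/11943936, min=35526035/11943936, spread=305773/5971968
Step 8: max=432557647/143327232, min=427405745/143327232, spread=2575951/71663616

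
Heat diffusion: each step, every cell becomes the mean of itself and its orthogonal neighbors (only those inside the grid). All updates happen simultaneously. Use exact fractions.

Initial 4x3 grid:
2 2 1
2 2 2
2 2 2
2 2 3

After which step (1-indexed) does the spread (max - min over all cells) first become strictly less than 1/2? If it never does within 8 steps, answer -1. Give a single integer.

Step 1: max=7/3, min=5/3, spread=2/3
Step 2: max=41/18, min=31/18, spread=5/9
Step 3: max=937/432, min=791/432, spread=73/216
  -> spread < 1/2 first at step 3
Step 4: max=55427/25920, min=48253/25920, spread=3587/12960
Step 5: max=653477/311040, min=590683/311040, spread=31397/155520
Step 6: max=38879071/18662400, min=35770529/18662400, spread=1554271/9331200
Step 7: max=3087286493/1492992000, min=2884681507/1492992000, spread=101302493/746496000
Step 8: max=36827875739/17915904000, min=34835740261/17915904000, spread=996067739/8957952000

Answer: 3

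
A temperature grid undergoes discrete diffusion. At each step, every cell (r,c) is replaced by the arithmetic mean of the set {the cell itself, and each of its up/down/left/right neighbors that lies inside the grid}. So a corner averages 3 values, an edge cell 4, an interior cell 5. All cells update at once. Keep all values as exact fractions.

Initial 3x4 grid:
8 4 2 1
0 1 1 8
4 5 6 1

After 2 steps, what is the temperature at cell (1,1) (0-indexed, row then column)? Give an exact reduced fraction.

Answer: 84/25

Derivation:
Step 1: cell (1,1) = 11/5
Step 2: cell (1,1) = 84/25
Full grid after step 2:
  11/3 239/80 781/240 101/36
  249/80 84/25 69/25 901/240
  41/12 249/80 317/80 11/3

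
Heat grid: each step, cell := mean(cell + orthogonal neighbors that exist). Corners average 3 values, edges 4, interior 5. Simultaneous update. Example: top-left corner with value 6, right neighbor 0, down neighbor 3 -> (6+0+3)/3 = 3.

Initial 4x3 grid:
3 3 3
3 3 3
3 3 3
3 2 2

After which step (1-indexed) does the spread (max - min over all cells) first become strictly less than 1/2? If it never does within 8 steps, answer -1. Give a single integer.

Answer: 2

Derivation:
Step 1: max=3, min=7/3, spread=2/3
Step 2: max=3, min=91/36, spread=17/36
  -> spread < 1/2 first at step 2
Step 3: max=3, min=5633/2160, spread=847/2160
Step 4: max=671/225, min=86569/32400, spread=2011/6480
Step 5: max=320287/108000, min=10533217/3888000, spread=199423/777600
Step 6: max=6364751/2160000, min=638935133/233280000, spread=1938319/9331200
Step 7: max=569755801/194400000, min=38628722947/13996800000, spread=95747789/559872000
Step 8: max=34018856059/11664000000, min=2331854744873/839808000000, spread=940023131/6718464000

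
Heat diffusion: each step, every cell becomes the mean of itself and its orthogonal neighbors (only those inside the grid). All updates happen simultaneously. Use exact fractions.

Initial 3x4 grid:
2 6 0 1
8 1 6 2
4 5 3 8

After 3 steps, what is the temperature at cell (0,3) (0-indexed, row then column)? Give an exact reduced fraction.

Answer: 1933/720

Derivation:
Step 1: cell (0,3) = 1
Step 2: cell (0,3) = 17/6
Step 3: cell (0,3) = 1933/720
Full grid after step 3:
  9197/2160 12043/3600 989/300 1933/720
  6543/1600 2139/500 9949/3000 52717/14400
  5081/1080 29461/7200 31661/7200 2081/540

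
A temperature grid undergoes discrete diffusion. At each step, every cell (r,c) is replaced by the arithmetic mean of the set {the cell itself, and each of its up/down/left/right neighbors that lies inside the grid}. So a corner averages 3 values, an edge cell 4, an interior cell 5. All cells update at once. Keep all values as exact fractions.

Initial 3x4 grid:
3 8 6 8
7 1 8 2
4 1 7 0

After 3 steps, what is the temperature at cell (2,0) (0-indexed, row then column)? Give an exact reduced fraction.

Answer: 149/36

Derivation:
Step 1: cell (2,0) = 4
Step 2: cell (2,0) = 11/3
Step 3: cell (2,0) = 149/36
Full grid after step 3:
  81/16 761/150 19999/3600 5659/1080
  20837/4800 598/125 27749/6000 34523/7200
  149/36 9451/2400 10091/2400 2881/720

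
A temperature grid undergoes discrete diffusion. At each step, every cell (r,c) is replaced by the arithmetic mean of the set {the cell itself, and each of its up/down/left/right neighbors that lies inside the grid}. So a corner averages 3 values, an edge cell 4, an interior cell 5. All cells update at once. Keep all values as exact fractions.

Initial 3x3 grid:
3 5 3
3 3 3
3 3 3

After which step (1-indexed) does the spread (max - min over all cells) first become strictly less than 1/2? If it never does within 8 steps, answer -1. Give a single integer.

Answer: 3

Derivation:
Step 1: max=11/3, min=3, spread=2/3
Step 2: max=427/120, min=3, spread=67/120
Step 3: max=3677/1080, min=307/100, spread=1807/5400
  -> spread < 1/2 first at step 3
Step 4: max=1453963/432000, min=8461/2700, spread=33401/144000
Step 5: max=12893933/3888000, min=853391/270000, spread=3025513/19440000
Step 6: max=5130526867/1555200000, min=45955949/14400000, spread=53531/497664
Step 7: max=305968925849/93312000000, min=12455116051/3888000000, spread=450953/5971968
Step 8: max=18305063560603/5598720000000, min=1500688610519/466560000000, spread=3799043/71663616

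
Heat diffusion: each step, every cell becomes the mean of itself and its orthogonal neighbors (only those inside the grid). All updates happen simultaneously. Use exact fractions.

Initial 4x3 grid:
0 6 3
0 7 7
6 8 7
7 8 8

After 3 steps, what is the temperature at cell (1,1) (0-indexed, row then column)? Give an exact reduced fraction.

Step 1: cell (1,1) = 28/5
Step 2: cell (1,1) = 521/100
Step 3: cell (1,1) = 7871/1500
Full grid after step 3:
  1361/360 7937/1800 5563/1080
  2699/600 7871/1500 21169/3600
  1727/300 38449/6000 24749/3600
  4739/720 102131/14400 15937/2160

Answer: 7871/1500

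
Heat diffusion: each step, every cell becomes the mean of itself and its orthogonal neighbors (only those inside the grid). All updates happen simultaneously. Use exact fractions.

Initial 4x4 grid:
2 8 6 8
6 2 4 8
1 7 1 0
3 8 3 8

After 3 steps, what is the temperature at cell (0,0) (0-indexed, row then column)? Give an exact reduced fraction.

Answer: 2531/540

Derivation:
Step 1: cell (0,0) = 16/3
Step 2: cell (0,0) = 151/36
Step 3: cell (0,0) = 2531/540
Full grid after step 3:
  2531/540 4363/900 4987/900 12317/2160
  3703/900 6947/1500 5719/1200 36491/7200
  1273/300 8293/2000 12851/3000 6311/1440
  339/80 10549/2400 1231/288 901/216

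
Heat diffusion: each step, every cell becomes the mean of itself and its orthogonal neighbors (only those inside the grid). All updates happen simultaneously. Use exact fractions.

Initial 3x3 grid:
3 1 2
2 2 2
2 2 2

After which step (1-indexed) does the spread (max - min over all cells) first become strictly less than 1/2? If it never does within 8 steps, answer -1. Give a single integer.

Answer: 2

Derivation:
Step 1: max=9/4, min=5/3, spread=7/12
Step 2: max=25/12, min=28/15, spread=13/60
  -> spread < 1/2 first at step 2
Step 3: max=9827/4800, min=253/135, spread=7483/43200
Step 4: max=87457/43200, min=207779/108000, spread=21727/216000
Step 5: max=11522681/5760000, min=1876289/972000, spread=10906147/155520000
Step 6: max=310334713/155520000, min=227079941/116640000, spread=36295/746496
Step 7: max=18530162411/9331200000, min=3414684163/1749600000, spread=305773/8957952
Step 8: max=1109682305617/559872000000, min=822199420619/419904000000, spread=2575951/107495424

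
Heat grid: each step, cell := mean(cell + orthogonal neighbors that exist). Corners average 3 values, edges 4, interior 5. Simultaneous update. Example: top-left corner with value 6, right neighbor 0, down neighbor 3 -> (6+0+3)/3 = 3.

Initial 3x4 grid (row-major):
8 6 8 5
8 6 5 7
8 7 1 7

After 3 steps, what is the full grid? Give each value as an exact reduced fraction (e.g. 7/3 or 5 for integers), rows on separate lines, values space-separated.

After step 1:
  22/3 7 6 20/3
  15/2 32/5 27/5 6
  23/3 11/2 5 5
After step 2:
  131/18 401/60 94/15 56/9
  289/40 159/25 144/25 173/30
  62/9 737/120 209/40 16/3
After step 3:
  7627/1080 23929/3600 22439/3600 1643/270
  16651/2400 3217/500 17627/3000 10387/1800
  1823/270 11077/1800 1123/200 653/120

Answer: 7627/1080 23929/3600 22439/3600 1643/270
16651/2400 3217/500 17627/3000 10387/1800
1823/270 11077/1800 1123/200 653/120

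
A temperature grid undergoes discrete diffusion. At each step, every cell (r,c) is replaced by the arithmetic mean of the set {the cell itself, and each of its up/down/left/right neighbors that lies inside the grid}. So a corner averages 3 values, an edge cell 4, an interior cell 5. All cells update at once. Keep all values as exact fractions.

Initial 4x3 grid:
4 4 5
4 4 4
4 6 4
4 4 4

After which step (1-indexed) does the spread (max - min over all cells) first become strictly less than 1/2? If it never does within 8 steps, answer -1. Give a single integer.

Step 1: max=9/2, min=4, spread=1/2
Step 2: max=223/50, min=49/12, spread=113/300
  -> spread < 1/2 first at step 2
Step 3: max=10471/2400, min=3013/720, spread=1283/7200
Step 4: max=23369/5400, min=60479/14400, spread=1103/8640
Step 5: max=9329929/2160000, min=10976663/2592000, spread=1096259/12960000
Step 6: max=335431721/77760000, min=659762717/155520000, spread=444029/6220800
Step 7: max=20087348839/4665600000, min=1470565789/345600000, spread=3755371/74649600
Step 8: max=1204554843101/279936000000, min=2385062384077/559872000000, spread=64126139/1492992000

Answer: 2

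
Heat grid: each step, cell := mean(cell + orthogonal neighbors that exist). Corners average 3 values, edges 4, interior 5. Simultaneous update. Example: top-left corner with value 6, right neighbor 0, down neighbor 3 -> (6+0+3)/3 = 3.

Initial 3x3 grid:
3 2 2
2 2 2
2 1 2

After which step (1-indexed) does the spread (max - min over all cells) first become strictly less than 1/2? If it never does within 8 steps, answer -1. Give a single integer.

Step 1: max=7/3, min=5/3, spread=2/3
Step 2: max=41/18, min=413/240, spread=401/720
Step 3: max=2299/1080, min=3883/2160, spread=143/432
  -> spread < 1/2 first at step 3
Step 4: max=135923/64800, min=241721/129600, spread=1205/5184
Step 5: max=7965031/3888000, min=14661187/7776000, spread=10151/62208
Step 6: max=473353007/233280000, min=893257889/466560000, spread=85517/746496
Step 7: max=28122395179/13996800000, min=53993443483/27993600000, spread=720431/8957952
Step 8: max=1678233044363/839808000000, min=3261634510601/1679616000000, spread=6069221/107495424

Answer: 3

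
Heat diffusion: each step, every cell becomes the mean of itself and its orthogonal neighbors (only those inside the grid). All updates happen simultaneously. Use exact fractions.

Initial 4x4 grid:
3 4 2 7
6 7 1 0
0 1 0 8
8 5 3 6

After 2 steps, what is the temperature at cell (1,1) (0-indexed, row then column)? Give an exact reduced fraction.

Answer: 82/25

Derivation:
Step 1: cell (1,1) = 19/5
Step 2: cell (1,1) = 82/25
Full grid after step 2:
  37/9 469/120 25/8 7/2
  953/240 82/25 159/50 25/8
  881/240 17/5 71/25 473/120
  37/9 881/240 961/240 38/9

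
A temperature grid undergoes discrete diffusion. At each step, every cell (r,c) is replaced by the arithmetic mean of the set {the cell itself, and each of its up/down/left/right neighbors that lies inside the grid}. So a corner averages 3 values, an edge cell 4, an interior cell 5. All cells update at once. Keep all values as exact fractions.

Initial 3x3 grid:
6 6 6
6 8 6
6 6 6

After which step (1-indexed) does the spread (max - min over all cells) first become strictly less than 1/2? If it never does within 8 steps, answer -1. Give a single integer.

Answer: 2

Derivation:
Step 1: max=13/2, min=6, spread=1/2
Step 2: max=162/25, min=249/40, spread=51/200
  -> spread < 1/2 first at step 2
Step 3: max=15223/2400, min=1127/180, spread=589/7200
Step 4: max=94943/15000, min=905081/144000, spread=31859/720000
Step 5: max=54531607/8640000, min=5664721/900000, spread=751427/43200000
Step 6: max=340634687/54000000, min=3265463129/518400000, spread=23149331/2592000000
Step 7: max=196106654263/31104000000, min=20414931889/3240000000, spread=616540643/155520000000
Step 8: max=1225512453983/194400000000, min=11761372008761/1866240000000, spread=17737747379/9331200000000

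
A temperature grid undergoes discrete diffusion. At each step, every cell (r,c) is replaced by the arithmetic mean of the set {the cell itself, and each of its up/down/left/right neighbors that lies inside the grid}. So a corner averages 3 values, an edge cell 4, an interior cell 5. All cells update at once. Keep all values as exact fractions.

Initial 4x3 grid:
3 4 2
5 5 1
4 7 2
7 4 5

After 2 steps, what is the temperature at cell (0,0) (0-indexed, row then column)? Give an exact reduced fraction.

Step 1: cell (0,0) = 4
Step 2: cell (0,0) = 47/12
Full grid after step 2:
  47/12 427/120 25/9
  23/5 381/100 779/240
  97/20 481/100 859/240
  11/2 1129/240 79/18

Answer: 47/12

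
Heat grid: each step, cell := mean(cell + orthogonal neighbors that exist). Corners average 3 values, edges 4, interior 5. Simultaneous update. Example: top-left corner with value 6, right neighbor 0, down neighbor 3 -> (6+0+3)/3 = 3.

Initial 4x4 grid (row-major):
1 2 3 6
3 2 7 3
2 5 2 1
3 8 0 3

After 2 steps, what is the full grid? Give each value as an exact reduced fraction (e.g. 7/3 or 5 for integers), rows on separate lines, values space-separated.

After step 1:
  2 2 9/2 4
  2 19/5 17/5 17/4
  13/4 19/5 3 9/4
  13/3 4 13/4 4/3
After step 2:
  2 123/40 139/40 17/4
  221/80 3 379/100 139/40
  803/240 357/100 157/50 65/24
  139/36 923/240 139/48 41/18

Answer: 2 123/40 139/40 17/4
221/80 3 379/100 139/40
803/240 357/100 157/50 65/24
139/36 923/240 139/48 41/18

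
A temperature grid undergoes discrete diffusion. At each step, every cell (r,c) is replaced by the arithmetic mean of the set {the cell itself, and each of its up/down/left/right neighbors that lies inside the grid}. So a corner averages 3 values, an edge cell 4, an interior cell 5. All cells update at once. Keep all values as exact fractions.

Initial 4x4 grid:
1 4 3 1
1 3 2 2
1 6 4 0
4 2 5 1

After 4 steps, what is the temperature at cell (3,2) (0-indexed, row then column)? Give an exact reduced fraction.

Step 1: cell (3,2) = 3
Step 2: cell (3,2) = 253/80
Step 3: cell (3,2) = 6863/2400
Step 4: cell (3,2) = 205757/72000
Full grid after step 4:
  52379/21600 180353/72000 34349/14400 48193/21600
  11743/4500 157249/60000 30407/12000 3269/1440
  18907/6750 526751/180000 32203/12000 29287/12000
  196373/64800 647639/216000 205757/72000 2039/800

Answer: 205757/72000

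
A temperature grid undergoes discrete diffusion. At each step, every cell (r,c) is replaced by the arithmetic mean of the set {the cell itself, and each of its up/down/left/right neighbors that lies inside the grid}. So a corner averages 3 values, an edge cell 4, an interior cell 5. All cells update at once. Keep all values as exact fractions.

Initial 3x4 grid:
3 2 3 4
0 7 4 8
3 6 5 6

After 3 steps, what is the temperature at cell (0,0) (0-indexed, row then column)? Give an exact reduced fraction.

Answer: 6433/2160

Derivation:
Step 1: cell (0,0) = 5/3
Step 2: cell (0,0) = 26/9
Step 3: cell (0,0) = 6433/2160
Full grid after step 3:
  6433/2160 13181/3600 1669/400 1739/360
  50189/14400 23161/6000 7319/1500 36857/7200
  887/240 2701/600 4549/900 1513/270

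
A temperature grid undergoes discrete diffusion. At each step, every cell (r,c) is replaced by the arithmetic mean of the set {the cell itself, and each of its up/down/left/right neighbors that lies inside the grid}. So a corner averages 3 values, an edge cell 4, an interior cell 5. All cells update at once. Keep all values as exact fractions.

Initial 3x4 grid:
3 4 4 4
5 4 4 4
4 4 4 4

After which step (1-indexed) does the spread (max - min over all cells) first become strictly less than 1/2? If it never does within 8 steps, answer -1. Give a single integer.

Step 1: max=13/3, min=15/4, spread=7/12
Step 2: max=62/15, min=47/12, spread=13/60
  -> spread < 1/2 first at step 2
Step 3: max=557/135, min=9499/2400, spread=3629/21600
Step 4: max=132001/32400, min=95531/24000, spread=60683/648000
Step 5: max=3953947/972000, min=861811/216000, spread=30319/388800
Step 6: max=236280953/58320000, min=25910767/6480000, spread=61681/1166400
Step 7: max=7078947701/1749600000, min=777769639/194400000, spread=1580419/34992000
Step 8: max=424037917609/104976000000, min=46723225901/11664000000, spread=7057769/209952000

Answer: 2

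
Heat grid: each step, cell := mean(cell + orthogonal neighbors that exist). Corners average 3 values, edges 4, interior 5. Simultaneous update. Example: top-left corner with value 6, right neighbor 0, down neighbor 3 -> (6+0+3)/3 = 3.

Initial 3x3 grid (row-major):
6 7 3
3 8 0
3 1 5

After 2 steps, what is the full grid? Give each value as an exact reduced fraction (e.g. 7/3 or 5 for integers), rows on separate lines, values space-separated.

After step 1:
  16/3 6 10/3
  5 19/5 4
  7/3 17/4 2
After step 2:
  49/9 277/60 40/9
  247/60 461/100 197/60
  139/36 743/240 41/12

Answer: 49/9 277/60 40/9
247/60 461/100 197/60
139/36 743/240 41/12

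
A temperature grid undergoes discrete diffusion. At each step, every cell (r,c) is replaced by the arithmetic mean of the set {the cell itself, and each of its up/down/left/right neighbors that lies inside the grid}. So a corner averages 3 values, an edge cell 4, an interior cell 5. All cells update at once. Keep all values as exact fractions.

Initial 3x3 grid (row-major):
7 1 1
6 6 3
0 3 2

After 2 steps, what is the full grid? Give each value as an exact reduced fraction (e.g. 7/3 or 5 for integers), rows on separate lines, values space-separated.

Answer: 79/18 833/240 101/36
973/240 361/100 167/60
7/2 733/240 101/36

Derivation:
After step 1:
  14/3 15/4 5/3
  19/4 19/5 3
  3 11/4 8/3
After step 2:
  79/18 833/240 101/36
  973/240 361/100 167/60
  7/2 733/240 101/36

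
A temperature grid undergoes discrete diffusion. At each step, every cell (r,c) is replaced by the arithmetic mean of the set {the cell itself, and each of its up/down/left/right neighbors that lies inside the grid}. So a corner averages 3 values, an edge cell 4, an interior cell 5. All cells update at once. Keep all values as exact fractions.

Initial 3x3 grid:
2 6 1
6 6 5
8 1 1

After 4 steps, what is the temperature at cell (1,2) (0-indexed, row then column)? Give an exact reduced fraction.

Answer: 3322007/864000

Derivation:
Step 1: cell (1,2) = 13/4
Step 2: cell (1,2) = 863/240
Step 3: cell (1,2) = 52981/14400
Step 4: cell (1,2) = 3322007/864000
Full grid after step 4:
  585071/129600 3662257/864000 10577/2700
  1963691/432000 250739/60000 3322007/864000
  96341/21600 27919/6750 491071/129600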